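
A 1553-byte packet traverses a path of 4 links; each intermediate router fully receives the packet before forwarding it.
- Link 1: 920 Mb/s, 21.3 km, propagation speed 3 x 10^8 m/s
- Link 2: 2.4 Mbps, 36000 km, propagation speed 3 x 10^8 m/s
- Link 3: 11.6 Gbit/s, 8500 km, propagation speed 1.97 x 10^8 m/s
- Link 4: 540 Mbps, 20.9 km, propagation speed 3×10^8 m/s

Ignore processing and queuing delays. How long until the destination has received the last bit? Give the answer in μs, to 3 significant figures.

169000 μs

L = 1553 × 8 = 12424 bits.
Transmission delays (L/R per hop): 13.5043, 5176.67, 1.07103, 23.0074 μs; sum = 5214.25 μs.
Propagation delays (d/s per hop): 71, 120000, 43147.2, 69.6667 μs; sum = 163288 μs.
End-to-end = 169000 μs.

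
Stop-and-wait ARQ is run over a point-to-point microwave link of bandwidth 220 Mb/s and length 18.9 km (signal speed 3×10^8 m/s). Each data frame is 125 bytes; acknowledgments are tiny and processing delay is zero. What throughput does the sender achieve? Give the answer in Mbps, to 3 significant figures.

7.66 Mbps

t_tx = L/R = 1000/220000000 = 4.54545e-06 s.
t_prop = 18900/300000000 = 6.3e-05 s; RTT = 0.000126 s.
Cycle = t_tx + RTT = 0.000130545 s.
Throughput = L / cycle = 1000 / 0.000130545 = 7.66 Mbps.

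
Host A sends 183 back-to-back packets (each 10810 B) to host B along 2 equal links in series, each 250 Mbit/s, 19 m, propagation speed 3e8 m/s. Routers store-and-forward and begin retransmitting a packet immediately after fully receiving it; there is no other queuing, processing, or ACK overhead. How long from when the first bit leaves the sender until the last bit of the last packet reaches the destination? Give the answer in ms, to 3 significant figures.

Per-hop transmission t_tx = L/R = 86480/250000000 = 0.34592 ms.
Per-hop propagation t_prop = 19/300000000 = 6.33333e-05 ms.
Pipeline fill: first packet needs 2·t_tx to clear all hops; remaining 182 packets each add one t_tx.
Total = (2+183-1)·t_tx + 2·t_prop = 184·0.34592 + 2·6.33333e-05 = 63.6 ms.

63.6 ms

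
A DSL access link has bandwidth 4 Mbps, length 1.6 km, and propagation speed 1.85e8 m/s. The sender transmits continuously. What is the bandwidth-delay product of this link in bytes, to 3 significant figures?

4.32 bytes

Propagation delay = 1600 / 185000000 = 8.64865e-06 s.
BDP = R × t_prop = 4000000 × 8.64865e-06 = 34.5946 bits.
In bytes: 34.5946/8 = 4.32 bytes.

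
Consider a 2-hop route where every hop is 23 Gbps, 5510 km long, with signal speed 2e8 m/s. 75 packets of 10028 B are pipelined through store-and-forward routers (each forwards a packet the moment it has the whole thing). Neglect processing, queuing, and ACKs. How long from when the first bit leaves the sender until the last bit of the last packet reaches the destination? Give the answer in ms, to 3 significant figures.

Per-hop transmission t_tx = L/R = 80224/23000000000 = 0.003488 ms.
Per-hop propagation t_prop = 5510000/200000000 = 27.55 ms.
Pipeline fill: first packet needs 2·t_tx to clear all hops; remaining 74 packets each add one t_tx.
Total = (2+75-1)·t_tx + 2·t_prop = 76·0.003488 + 2·27.55 = 55.4 ms.

55.4 ms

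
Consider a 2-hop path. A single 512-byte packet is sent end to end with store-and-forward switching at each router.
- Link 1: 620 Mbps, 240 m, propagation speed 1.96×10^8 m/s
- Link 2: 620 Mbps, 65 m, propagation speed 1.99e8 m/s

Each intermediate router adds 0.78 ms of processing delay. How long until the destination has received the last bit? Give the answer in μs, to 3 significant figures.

795 μs

L = 512 × 8 = 4096 bits.
Transmission delay per hop = L/R = 4096/620000000 = 6.60645 μs; 2 hops → 13.2129 μs.
Propagation delays (d/s per hop): 1.22449, 0.326633 μs; sum = 1.55112 μs.
Processing at 1 router(s): 1 × 0.78 ms = 780 μs.
End-to-end = 795 μs.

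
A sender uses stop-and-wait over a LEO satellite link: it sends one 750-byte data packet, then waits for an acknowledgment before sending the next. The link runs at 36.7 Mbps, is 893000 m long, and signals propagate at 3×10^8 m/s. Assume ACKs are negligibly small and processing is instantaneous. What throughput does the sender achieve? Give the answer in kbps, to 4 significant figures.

980.9 kbps

t_tx = L/R = 6000/36700000 = 0.000163488 s.
t_prop = 893000/300000000 = 0.00297667 s; RTT = 0.00595333 s.
Cycle = t_tx + RTT = 0.00611682 s.
Throughput = L / cycle = 6000 / 0.00611682 = 980.9 kbps.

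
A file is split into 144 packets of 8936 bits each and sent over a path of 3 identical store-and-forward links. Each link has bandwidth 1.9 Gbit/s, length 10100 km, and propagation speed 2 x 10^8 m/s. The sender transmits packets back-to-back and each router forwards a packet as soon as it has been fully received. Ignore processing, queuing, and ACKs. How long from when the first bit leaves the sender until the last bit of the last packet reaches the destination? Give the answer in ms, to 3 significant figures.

Per-hop transmission t_tx = L/R = 8936/1900000000 = 0.00470316 ms.
Per-hop propagation t_prop = 10100000/200000000 = 50.5 ms.
Pipeline fill: first packet needs 3·t_tx to clear all hops; remaining 143 packets each add one t_tx.
Total = (3+144-1)·t_tx + 3·t_prop = 146·0.00470316 + 3·50.5 = 152 ms.

152 ms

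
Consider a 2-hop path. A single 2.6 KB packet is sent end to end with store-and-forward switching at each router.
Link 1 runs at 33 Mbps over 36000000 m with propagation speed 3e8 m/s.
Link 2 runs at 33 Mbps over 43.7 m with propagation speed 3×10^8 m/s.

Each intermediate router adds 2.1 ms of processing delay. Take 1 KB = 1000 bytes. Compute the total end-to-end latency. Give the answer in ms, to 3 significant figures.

123 ms

L = 20800 bits.
Transmission delay per hop = L/R = 20800/33000000 = 0.630303 ms; 2 hops → 1.26061 ms.
Propagation delays (d/s per hop): 120, 0.000145667 ms; sum = 120 ms.
Processing at 1 router(s): 1 × 2.1 ms = 2.1 ms.
End-to-end = 123 ms.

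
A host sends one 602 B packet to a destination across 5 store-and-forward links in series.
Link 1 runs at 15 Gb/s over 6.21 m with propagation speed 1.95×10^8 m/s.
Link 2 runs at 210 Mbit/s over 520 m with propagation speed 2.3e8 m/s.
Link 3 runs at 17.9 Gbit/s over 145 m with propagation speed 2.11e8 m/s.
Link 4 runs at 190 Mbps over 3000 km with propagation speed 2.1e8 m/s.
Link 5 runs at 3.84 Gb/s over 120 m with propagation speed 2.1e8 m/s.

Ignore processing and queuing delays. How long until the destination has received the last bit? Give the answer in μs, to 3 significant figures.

L = 602 × 8 = 4816 bits.
Transmission delays (L/R per hop): 0.321067, 22.9333, 0.26905, 25.3474, 1.25417 μs; sum = 50.125 μs.
Propagation delays (d/s per hop): 0.0318462, 2.26087, 0.687204, 14285.7, 0.571429 μs; sum = 14289.3 μs.
End-to-end = 14300 μs.

14300 μs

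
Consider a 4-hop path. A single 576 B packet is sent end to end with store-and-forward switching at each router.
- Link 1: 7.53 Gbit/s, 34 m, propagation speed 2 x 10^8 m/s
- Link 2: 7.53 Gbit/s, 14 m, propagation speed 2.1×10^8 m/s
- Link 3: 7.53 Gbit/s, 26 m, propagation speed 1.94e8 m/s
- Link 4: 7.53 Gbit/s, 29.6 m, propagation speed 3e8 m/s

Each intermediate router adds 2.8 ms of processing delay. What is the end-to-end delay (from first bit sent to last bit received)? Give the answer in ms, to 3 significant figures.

8.40 ms

L = 576 × 8 = 4608 bits.
Transmission delay per hop = L/R = 4608/7530000000 = 0.000611952 ms; 4 hops → 0.00244781 ms.
Propagation delays (d/s per hop): 0.00017, 6.66667e-05, 0.000134021, 9.86667e-05 ms; sum = 0.000469354 ms.
Processing at 3 router(s): 3 × 2.8 ms = 8.4 ms.
End-to-end = 8.40 ms.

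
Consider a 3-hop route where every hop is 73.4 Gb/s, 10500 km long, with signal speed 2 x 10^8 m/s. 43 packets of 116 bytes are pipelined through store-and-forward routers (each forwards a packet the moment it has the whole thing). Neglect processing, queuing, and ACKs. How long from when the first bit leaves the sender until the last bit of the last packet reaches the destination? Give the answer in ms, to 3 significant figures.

158 ms

Per-hop transmission t_tx = L/R = 928/73400000000 = 1.26431e-05 ms.
Per-hop propagation t_prop = 10500000/200000000 = 52.5 ms.
Pipeline fill: first packet needs 3·t_tx to clear all hops; remaining 42 packets each add one t_tx.
Total = (3+43-1)·t_tx + 3·t_prop = 45·1.26431e-05 + 3·52.5 = 158 ms.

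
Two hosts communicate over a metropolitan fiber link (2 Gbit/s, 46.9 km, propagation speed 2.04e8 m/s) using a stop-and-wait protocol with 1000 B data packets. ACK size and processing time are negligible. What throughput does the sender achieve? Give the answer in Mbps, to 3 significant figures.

17.2 Mbps

t_tx = L/R = 8000/2000000000 = 4e-06 s.
t_prop = 46900/204000000 = 0.000229902 s; RTT = 0.000459804 s.
Cycle = t_tx + RTT = 0.000463804 s.
Throughput = L / cycle = 8000 / 0.000463804 = 17.2 Mbps.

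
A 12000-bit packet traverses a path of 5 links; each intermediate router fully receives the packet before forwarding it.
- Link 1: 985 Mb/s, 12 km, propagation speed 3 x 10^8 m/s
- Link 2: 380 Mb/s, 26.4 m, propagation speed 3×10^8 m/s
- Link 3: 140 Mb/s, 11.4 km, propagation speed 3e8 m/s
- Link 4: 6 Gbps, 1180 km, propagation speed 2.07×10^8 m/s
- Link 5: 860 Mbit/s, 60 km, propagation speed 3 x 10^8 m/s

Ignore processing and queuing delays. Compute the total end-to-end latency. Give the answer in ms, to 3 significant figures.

Transmission delays (L/R per hop): 0.0121827, 0.0315789, 0.0857143, 0.002, 0.0139535 ms; sum = 0.145429 ms.
Propagation delays (d/s per hop): 0.04, 8.8e-05, 0.038, 5.70048, 0.2 ms; sum = 5.97857 ms.
End-to-end = 6.12 ms.

6.12 ms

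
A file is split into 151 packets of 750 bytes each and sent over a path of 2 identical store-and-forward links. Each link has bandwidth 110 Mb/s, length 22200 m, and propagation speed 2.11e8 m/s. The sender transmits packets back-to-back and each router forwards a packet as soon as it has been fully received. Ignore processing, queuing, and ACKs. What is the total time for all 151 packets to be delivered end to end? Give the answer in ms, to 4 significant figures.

8.501 ms

Per-hop transmission t_tx = L/R = 6000/110000000 = 0.0545455 ms.
Per-hop propagation t_prop = 22200/211000000 = 0.105213 ms.
Pipeline fill: first packet needs 2·t_tx to clear all hops; remaining 150 packets each add one t_tx.
Total = (2+151-1)·t_tx + 2·t_prop = 152·0.0545455 + 2·0.105213 = 8.501 ms.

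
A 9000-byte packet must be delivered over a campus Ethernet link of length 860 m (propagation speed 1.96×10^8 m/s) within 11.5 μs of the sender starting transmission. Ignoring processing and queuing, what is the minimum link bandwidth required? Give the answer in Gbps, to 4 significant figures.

10.12 Gbps

L = 72000 bits.
Propagation delay = 860 / 196000000 = 4.38776 μs.
Transmission budget = 11.5 − 4.38776 = 7.11224 μs.
R ≥ L / t_tx = 72000 bits / 7.11224e-06 s = 10.12 Gbps.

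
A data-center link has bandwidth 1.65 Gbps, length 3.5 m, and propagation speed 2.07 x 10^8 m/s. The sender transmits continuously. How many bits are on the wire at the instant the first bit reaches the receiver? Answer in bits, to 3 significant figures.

27.9 bits

Propagation delay = 3.5 / 2.07e+08 = 1.69082e-08 s.
BDP = R × t_prop = 1650000000 × 1.69082e-08 = 27.8986 bits.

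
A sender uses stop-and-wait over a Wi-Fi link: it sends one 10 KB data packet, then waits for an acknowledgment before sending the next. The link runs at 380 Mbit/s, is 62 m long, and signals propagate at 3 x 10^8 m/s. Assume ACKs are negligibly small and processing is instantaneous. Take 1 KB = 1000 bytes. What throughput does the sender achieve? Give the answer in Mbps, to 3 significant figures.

t_tx = L/R = 80000/380000000 = 0.000210526 s.
t_prop = 62/300000000 = 2.06667e-07 s; RTT = 4.13333e-07 s.
Cycle = t_tx + RTT = 0.00021094 s.
Throughput = L / cycle = 80000 / 0.00021094 = 379 Mbps.

379 Mbps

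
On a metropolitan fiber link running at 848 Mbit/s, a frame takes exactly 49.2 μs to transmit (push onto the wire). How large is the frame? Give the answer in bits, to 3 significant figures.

L = R × t_tx = 848000000 b/s × 4.92e-05 s = 41721.6 bits.

41700 bits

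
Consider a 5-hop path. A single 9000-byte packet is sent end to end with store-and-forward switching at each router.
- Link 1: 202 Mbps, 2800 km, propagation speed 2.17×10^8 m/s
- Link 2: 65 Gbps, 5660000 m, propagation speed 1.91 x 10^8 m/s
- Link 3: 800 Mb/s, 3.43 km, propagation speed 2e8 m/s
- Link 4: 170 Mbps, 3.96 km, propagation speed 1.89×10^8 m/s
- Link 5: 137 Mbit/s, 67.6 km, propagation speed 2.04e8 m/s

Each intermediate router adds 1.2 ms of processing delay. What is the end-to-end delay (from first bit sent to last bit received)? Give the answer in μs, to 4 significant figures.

49100 μs

L = 9000 × 8 = 72000 bits.
Transmission delays (L/R per hop): 356.436, 1.10769, 90, 423.529, 525.547 μs; sum = 1396.62 μs.
Propagation delays (d/s per hop): 12903.2, 29633.5, 17.15, 20.9524, 331.373 μs; sum = 42906.2 μs.
Processing at 4 router(s): 4 × 1.2 ms = 4800 μs.
End-to-end = 49100 μs.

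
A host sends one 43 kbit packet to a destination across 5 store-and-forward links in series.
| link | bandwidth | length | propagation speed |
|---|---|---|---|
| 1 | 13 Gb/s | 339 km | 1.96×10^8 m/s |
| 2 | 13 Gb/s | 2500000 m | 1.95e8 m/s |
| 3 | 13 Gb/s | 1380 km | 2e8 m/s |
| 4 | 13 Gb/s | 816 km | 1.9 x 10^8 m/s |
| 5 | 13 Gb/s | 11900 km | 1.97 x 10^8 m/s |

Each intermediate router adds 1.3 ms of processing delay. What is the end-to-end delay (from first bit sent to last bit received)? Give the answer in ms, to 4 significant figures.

L = 43000 bits.
Transmission delay per hop = L/R = 43000/13000000000 = 0.00330769 ms; 5 hops → 0.0165385 ms.
Propagation delays (d/s per hop): 1.72959, 12.8205, 6.9, 4.29474, 60.4061 ms; sum = 86.1509 ms.
Processing at 4 router(s): 4 × 1.3 ms = 5.2 ms.
End-to-end = 91.37 ms.

91.37 ms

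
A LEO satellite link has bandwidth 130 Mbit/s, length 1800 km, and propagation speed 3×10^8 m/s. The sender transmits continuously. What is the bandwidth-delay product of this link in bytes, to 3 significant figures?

Propagation delay = 1800000 / 300000000 = 0.006 s.
BDP = R × t_prop = 130000000 × 0.006 = 780000 bits.
In bytes: 780000/8 = 97500 bytes.

97500 bytes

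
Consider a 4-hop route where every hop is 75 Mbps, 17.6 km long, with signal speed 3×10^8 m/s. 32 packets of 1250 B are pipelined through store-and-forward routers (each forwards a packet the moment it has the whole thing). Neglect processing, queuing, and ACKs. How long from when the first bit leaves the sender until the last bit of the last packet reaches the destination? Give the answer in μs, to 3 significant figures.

4900 μs

Per-hop transmission t_tx = L/R = 10000/75000000 = 133.333 μs.
Per-hop propagation t_prop = 17600/300000000 = 58.6667 μs.
Pipeline fill: first packet needs 4·t_tx to clear all hops; remaining 31 packets each add one t_tx.
Total = (4+32-1)·t_tx + 4·t_prop = 35·133.333 + 4·58.6667 = 4900 μs.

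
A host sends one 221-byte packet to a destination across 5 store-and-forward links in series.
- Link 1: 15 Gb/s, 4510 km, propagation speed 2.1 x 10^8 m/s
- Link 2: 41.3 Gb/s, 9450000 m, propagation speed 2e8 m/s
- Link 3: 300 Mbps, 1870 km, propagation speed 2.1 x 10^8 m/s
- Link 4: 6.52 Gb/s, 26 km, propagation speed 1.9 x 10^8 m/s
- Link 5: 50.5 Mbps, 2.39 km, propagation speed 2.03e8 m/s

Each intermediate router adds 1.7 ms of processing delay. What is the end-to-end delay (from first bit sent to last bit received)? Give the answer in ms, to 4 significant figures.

84.62 ms

L = 221 × 8 = 1768 bits.
Transmission delays (L/R per hop): 0.000117867, 4.28087e-05, 0.00589333, 0.000271166, 0.0350099 ms; sum = 0.0413351 ms.
Propagation delays (d/s per hop): 21.4762, 47.25, 8.90476, 0.136842, 0.0117734 ms; sum = 77.7796 ms.
Processing at 4 router(s): 4 × 1.7 ms = 6.8 ms.
End-to-end = 84.62 ms.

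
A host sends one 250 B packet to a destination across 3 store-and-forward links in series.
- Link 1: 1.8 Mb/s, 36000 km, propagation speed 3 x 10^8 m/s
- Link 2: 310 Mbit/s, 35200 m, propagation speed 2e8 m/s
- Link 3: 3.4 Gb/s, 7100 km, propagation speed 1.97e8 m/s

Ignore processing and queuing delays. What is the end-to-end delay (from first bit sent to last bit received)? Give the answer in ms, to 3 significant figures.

L = 250 × 8 = 2000 bits.
Transmission delays (L/R per hop): 1.11111, 0.00645161, 0.000588235 ms; sum = 1.11815 ms.
Propagation delays (d/s per hop): 120, 0.176, 36.0406 ms; sum = 156.217 ms.
End-to-end = 157 ms.

157 ms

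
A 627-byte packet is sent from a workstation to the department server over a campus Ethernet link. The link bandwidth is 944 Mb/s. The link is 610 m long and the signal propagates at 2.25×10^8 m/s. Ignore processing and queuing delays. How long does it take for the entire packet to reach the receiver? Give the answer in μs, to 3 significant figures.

8.02 μs

L = 627 × 8 = 5016 bits.
Transmission delay = L/R = 5016 / 944000000 = 5.31356 μs.
Propagation delay = d/s = 610 m / 225000000 m/s = 2.71111 μs.
Total = 8.02 μs.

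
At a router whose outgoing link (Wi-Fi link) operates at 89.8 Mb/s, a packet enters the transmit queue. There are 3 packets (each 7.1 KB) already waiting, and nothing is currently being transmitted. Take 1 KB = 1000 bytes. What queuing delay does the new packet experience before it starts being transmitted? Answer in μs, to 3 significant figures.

1900 μs

Each queued packet: L/R = 56800/89800000 = 632.517 μs.
3 queued → 1897.55 μs.
Queuing delay = 1900 μs.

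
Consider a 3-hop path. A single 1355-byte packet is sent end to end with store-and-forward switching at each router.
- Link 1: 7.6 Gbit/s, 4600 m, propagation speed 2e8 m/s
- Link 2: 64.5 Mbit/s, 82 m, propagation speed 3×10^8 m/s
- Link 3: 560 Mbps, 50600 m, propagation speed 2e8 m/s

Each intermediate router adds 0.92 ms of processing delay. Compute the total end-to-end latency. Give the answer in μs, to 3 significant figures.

2310 μs

L = 1355 × 8 = 10840 bits.
Transmission delays (L/R per hop): 1.42632, 168.062, 19.3571 μs; sum = 188.845 μs.
Propagation delays (d/s per hop): 23, 0.273333, 253 μs; sum = 276.273 μs.
Processing at 2 router(s): 2 × 0.92 ms = 1840 μs.
End-to-end = 2310 μs.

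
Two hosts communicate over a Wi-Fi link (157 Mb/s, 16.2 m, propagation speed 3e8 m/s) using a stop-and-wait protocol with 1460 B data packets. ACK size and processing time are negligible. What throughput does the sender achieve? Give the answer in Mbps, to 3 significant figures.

157 Mbps

t_tx = L/R = 11680/157000000 = 7.43949e-05 s.
t_prop = 16.2/300000000 = 5.4e-08 s; RTT = 1.08e-07 s.
Cycle = t_tx + RTT = 7.45029e-05 s.
Throughput = L / cycle = 11680 / 7.45029e-05 = 157 Mbps.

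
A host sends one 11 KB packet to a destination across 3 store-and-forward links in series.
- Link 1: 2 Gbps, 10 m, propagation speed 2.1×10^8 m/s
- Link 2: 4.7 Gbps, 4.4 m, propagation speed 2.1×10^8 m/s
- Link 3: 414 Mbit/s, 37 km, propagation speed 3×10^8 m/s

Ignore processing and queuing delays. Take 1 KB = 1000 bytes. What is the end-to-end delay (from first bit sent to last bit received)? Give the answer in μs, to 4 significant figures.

398.7 μs

L = 88000 bits.
Transmission delays (L/R per hop): 44, 18.7234, 212.56 μs; sum = 275.284 μs.
Propagation delays (d/s per hop): 0.047619, 0.0209524, 123.333 μs; sum = 123.402 μs.
End-to-end = 398.7 μs.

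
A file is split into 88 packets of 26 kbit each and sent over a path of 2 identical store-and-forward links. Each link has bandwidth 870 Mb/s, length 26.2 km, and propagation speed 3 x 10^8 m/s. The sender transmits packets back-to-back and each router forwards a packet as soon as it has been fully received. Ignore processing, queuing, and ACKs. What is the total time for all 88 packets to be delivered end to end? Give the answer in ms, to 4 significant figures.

Per-hop transmission t_tx = L/R = 26000/870000000 = 0.0298851 ms.
Per-hop propagation t_prop = 26200/300000000 = 0.0873333 ms.
Pipeline fill: first packet needs 2·t_tx to clear all hops; remaining 87 packets each add one t_tx.
Total = (2+88-1)·t_tx + 2·t_prop = 89·0.0298851 + 2·0.0873333 = 2.834 ms.

2.834 ms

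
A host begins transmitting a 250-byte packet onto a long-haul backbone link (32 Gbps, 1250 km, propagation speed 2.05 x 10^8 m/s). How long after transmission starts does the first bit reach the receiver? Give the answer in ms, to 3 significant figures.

6.10 ms

First bit experiences only propagation delay: d/s = 1250000/2.05e+08 = 6.10 ms.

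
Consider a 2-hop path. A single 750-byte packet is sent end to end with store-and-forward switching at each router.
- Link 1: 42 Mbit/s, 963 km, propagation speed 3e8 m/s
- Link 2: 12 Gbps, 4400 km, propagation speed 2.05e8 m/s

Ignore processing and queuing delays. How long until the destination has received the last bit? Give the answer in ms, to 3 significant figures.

L = 750 × 8 = 6000 bits.
Transmission delays (L/R per hop): 0.142857, 0.0005 ms; sum = 0.143357 ms.
Propagation delays (d/s per hop): 3.21, 21.4634 ms; sum = 24.6734 ms.
End-to-end = 24.8 ms.

24.8 ms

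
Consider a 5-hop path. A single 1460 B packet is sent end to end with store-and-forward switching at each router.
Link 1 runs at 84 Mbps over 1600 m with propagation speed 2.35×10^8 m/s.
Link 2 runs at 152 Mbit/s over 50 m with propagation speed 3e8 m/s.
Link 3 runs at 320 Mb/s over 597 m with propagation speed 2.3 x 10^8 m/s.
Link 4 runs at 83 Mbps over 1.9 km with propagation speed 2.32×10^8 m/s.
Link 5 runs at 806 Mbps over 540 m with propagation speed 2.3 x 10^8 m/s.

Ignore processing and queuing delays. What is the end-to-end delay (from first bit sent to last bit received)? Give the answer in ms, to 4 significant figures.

L = 1460 × 8 = 11680 bits.
Transmission delays (L/R per hop): 0.139048, 0.0768421, 0.0365, 0.140723, 0.0144913 ms; sum = 0.407604 ms.
Propagation delays (d/s per hop): 0.00680851, 0.000166667, 0.00259565, 0.00818966, 0.00234783 ms; sum = 0.0201083 ms.
End-to-end = 0.4277 ms.

0.4277 ms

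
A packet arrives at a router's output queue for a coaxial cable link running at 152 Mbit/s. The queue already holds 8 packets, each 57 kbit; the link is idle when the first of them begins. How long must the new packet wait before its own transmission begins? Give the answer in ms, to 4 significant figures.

Each queued packet: L/R = 57000/152000000 = 0.375 ms.
8 queued → 3 ms.
Queuing delay = 3.000 ms.

3.000 ms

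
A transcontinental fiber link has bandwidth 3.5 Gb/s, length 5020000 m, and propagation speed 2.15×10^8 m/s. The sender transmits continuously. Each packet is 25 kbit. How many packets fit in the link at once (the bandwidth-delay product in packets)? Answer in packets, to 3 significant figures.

Propagation delay = 5020000 / 215000000 = 0.0233488 s.
BDP = R × t_prop = 3500000000 × 0.0233488 = 81720900 bits.
In packets of 25000 bits: 3270 packets.

3270 packets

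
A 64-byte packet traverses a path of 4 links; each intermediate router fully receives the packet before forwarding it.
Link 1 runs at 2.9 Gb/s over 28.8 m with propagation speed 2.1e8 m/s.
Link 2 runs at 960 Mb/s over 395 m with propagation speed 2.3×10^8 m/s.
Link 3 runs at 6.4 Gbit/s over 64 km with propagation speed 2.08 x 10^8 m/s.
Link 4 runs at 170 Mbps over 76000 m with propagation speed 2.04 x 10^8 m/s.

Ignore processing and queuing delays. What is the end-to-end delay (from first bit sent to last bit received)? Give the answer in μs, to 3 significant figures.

L = 64 × 8 = 512 bits.
Transmission delays (L/R per hop): 0.176552, 0.533333, 0.08, 3.01176 μs; sum = 3.80165 μs.
Propagation delays (d/s per hop): 0.137143, 1.71739, 307.692, 372.549 μs; sum = 682.096 μs.
End-to-end = 686 μs.

686 μs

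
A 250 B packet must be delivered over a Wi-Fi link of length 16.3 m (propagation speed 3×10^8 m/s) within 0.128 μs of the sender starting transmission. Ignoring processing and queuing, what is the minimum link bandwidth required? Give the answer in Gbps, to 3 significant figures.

27.1 Gbps

L = 2000 bits.
Propagation delay = 16.3 / 300000000 = 0.0543333 μs.
Transmission budget = 0.128 − 0.0543333 = 0.0736667 μs.
R ≥ L / t_tx = 2000 bits / 7.36667e-08 s = 27.1 Gbps.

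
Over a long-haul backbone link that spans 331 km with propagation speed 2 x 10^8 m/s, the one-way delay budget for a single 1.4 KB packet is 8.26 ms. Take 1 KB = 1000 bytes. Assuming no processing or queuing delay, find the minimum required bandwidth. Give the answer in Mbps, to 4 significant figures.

1.696 Mbps

L = 11200 bits.
Propagation delay = 331000 / 200000000 = 1.655 ms.
Transmission budget = 8.26 − 1.655 = 6.605 ms.
R ≥ L / t_tx = 11200 bits / 0.006605 s = 1.696 Mbps.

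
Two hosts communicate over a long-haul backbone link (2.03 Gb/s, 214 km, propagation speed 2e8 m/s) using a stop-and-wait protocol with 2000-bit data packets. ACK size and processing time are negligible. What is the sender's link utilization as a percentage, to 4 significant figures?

0.04602 %

t_tx = L/R = 2000/2.03e+09 = 9.85222e-07 s.
t_prop = 214000/200000000 = 0.00107 s; RTT = 0.00214 s.
Cycle = t_tx + RTT = 0.00214099 s.
Utilization = t_tx / cycle = 9.85222e-07/0.00214099 = 0.04602 %.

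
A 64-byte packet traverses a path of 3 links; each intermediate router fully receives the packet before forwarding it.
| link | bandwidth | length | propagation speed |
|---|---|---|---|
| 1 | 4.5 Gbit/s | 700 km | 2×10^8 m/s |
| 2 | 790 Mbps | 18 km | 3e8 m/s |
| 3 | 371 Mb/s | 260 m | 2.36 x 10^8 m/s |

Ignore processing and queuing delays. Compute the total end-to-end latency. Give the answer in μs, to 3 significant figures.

L = 64 × 8 = 512 bits.
Transmission delays (L/R per hop): 0.113778, 0.648101, 1.38005 μs; sum = 2.14193 μs.
Propagation delays (d/s per hop): 3500, 60, 1.10169 μs; sum = 3561.1 μs.
End-to-end = 3560 μs.

3560 μs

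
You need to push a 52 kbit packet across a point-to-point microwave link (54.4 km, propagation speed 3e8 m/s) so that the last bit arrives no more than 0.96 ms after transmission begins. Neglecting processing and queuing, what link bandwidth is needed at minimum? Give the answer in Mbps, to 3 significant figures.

Propagation delay = 54400 / 300000000 = 0.181333 ms.
Transmission budget = 0.96 − 0.181333 = 0.778667 ms.
R ≥ L / t_tx = 52000 bits / 0.000778667 s = 66.8 Mbps.

66.8 Mbps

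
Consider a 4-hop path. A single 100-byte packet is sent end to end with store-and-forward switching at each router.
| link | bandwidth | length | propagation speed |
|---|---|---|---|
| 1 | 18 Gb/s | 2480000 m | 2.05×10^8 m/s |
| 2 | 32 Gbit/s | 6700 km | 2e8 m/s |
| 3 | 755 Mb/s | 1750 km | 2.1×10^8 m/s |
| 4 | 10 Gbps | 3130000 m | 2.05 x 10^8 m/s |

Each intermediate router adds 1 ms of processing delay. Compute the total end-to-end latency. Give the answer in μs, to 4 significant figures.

72200 μs

L = 100 × 8 = 800 bits.
Transmission delays (L/R per hop): 0.0444444, 0.025, 1.0596, 0.08 μs; sum = 1.20905 μs.
Propagation delays (d/s per hop): 12097.6, 33500, 8333.33, 15268.3 μs; sum = 69199.2 μs.
Processing at 3 router(s): 3 × 1 ms = 3000 μs.
End-to-end = 72200 μs.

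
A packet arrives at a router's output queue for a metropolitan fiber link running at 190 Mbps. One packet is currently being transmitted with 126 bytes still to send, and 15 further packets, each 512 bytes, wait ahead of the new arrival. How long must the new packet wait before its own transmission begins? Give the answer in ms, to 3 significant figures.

Each queued packet: L/R = 4096/190000000 = 0.0215579 ms.
15 queued → 0.323368 ms.
Plus remaining 1008 bits of current packet: 0.00530526 ms.
Queuing delay = 0.329 ms.

0.329 ms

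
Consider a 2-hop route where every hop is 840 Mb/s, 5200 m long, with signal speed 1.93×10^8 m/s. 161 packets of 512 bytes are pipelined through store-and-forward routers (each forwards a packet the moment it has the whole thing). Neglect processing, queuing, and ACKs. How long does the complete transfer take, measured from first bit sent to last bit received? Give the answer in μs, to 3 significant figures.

844 μs

Per-hop transmission t_tx = L/R = 4096/840000000 = 4.87619 μs.
Per-hop propagation t_prop = 5200/193000000 = 26.943 μs.
Pipeline fill: first packet needs 2·t_tx to clear all hops; remaining 160 packets each add one t_tx.
Total = (2+161-1)·t_tx + 2·t_prop = 162·4.87619 + 2·26.943 = 844 μs.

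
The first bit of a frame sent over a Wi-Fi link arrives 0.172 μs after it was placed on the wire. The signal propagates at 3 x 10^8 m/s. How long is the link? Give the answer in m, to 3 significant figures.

51.6 m

d = s × t_prop = 300000000 × 1.72e-07 = 51.6 m.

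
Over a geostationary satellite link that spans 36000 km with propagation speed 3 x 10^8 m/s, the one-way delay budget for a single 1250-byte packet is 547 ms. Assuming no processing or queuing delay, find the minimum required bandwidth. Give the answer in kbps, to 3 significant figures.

23.4 kbps

L = 10000 bits.
Propagation delay = 36000000 / 300000000 = 120 ms.
Transmission budget = 547 − 120 = 427 ms.
R ≥ L / t_tx = 10000 bits / 0.427 s = 23.4 kbps.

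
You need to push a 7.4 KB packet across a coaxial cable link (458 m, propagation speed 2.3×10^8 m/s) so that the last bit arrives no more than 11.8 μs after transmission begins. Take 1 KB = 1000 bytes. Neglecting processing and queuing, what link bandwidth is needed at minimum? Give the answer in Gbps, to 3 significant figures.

L = 59200 bits.
Propagation delay = 458 / 2.3e+08 = 1.9913 μs.
Transmission budget = 11.8 − 1.9913 = 9.8087 μs.
R ≥ L / t_tx = 59200 bits / 9.8087e-06 s = 6.04 Gbps.

6.04 Gbps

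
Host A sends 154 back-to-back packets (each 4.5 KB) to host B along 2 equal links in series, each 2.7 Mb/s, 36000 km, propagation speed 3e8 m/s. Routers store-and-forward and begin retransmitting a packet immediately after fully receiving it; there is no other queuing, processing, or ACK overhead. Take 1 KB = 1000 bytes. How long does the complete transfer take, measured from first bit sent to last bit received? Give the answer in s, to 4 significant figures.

2.307 s

Per-hop transmission t_tx = L/R = 36000/2700000 = 0.0133333 s.
Per-hop propagation t_prop = 36000000/300000000 = 0.12 s.
Pipeline fill: first packet needs 2·t_tx to clear all hops; remaining 153 packets each add one t_tx.
Total = (2+154-1)·t_tx + 2·t_prop = 155·0.0133333 + 2·0.12 = 2.307 s.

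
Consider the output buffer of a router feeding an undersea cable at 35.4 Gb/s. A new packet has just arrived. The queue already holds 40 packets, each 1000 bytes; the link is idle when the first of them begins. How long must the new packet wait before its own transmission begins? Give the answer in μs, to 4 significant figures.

Each queued packet: L/R = 8000/35400000000 = 0.225989 μs.
40 queued → 9.03955 μs.
Queuing delay = 9.040 μs.

9.040 μs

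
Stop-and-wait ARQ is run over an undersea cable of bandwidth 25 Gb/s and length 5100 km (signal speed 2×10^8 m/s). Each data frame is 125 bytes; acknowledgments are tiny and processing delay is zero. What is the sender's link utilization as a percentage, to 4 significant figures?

t_tx = L/R = 1000/25000000000 = 4e-08 s.
t_prop = 5100000/200000000 = 0.0255 s; RTT = 0.051 s.
Cycle = t_tx + RTT = 0.051 s.
Utilization = t_tx / cycle = 4e-08/0.051 = 0.00007843 %.

0.00007843 %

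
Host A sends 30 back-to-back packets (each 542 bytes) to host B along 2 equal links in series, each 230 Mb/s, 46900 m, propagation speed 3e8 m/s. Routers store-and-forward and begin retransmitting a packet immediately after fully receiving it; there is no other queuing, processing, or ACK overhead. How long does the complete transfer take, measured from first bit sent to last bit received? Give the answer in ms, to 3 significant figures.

Per-hop transmission t_tx = L/R = 4336/230000000 = 0.0188522 ms.
Per-hop propagation t_prop = 46900/300000000 = 0.156333 ms.
Pipeline fill: first packet needs 2·t_tx to clear all hops; remaining 29 packets each add one t_tx.
Total = (2+30-1)·t_tx + 2·t_prop = 31·0.0188522 + 2·0.156333 = 0.897 ms.

0.897 ms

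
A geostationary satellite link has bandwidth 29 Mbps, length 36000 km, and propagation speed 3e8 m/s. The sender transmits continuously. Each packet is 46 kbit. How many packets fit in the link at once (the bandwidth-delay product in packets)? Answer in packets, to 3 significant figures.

Propagation delay = 36000000 / 300000000 = 0.12 s.
BDP = R × t_prop = 29000000 × 0.12 = 3480000 bits.
In packets of 46000 bits: 75.7 packets.

75.7 packets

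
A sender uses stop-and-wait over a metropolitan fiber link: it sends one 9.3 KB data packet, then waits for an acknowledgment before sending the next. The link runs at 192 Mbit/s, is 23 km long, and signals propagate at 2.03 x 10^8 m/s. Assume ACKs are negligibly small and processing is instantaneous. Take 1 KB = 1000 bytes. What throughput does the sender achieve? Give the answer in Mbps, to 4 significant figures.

121.2 Mbps

t_tx = L/R = 74400/192000000 = 0.0003875 s.
t_prop = 23000/2.03e+08 = 0.0001133 s; RTT = 0.000226601 s.
Cycle = t_tx + RTT = 0.000614101 s.
Throughput = L / cycle = 74400 / 0.000614101 = 121.2 Mbps.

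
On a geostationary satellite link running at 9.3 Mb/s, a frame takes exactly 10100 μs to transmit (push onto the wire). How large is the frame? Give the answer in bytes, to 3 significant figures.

L = R × t_tx = 9300000 b/s × 0.0101 s = 93930 bits.
In bytes: 93930 / 8 = 11700 bytes.

11700 bytes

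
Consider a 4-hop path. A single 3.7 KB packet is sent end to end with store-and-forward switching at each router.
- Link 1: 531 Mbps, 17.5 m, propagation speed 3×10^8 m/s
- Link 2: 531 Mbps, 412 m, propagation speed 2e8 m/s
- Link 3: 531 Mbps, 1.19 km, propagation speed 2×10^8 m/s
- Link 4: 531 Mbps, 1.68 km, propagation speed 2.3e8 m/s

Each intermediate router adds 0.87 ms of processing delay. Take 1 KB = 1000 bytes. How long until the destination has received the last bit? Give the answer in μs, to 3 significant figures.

L = 29600 bits.
Transmission delay per hop = L/R = 29600/531000000 = 55.7439 μs; 4 hops → 222.976 μs.
Propagation delays (d/s per hop): 0.0583333, 2.06, 5.95, 7.30435 μs; sum = 15.3727 μs.
Processing at 3 router(s): 3 × 0.87 ms = 2610 μs.
End-to-end = 2850 μs.

2850 μs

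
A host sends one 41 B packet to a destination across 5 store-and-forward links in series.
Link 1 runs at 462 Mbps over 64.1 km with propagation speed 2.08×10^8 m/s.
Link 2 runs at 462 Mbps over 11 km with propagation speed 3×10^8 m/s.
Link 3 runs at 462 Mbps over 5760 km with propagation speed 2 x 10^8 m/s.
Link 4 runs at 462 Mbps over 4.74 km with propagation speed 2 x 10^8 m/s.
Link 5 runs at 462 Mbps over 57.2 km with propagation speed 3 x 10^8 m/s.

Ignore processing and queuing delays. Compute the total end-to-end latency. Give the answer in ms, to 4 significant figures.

L = 41 × 8 = 328 bits.
Transmission delay per hop = L/R = 328/462000000 = 0.000709957 ms; 5 hops → 0.00354978 ms.
Propagation delays (d/s per hop): 0.308173, 0.0366667, 28.8, 0.0237, 0.190667 ms; sum = 29.3592 ms.
End-to-end = 29.36 ms.

29.36 ms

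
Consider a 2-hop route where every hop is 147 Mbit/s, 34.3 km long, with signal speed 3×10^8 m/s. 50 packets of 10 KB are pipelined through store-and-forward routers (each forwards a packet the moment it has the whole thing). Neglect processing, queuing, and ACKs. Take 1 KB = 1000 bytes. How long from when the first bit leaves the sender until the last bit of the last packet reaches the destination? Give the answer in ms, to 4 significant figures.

27.98 ms

Per-hop transmission t_tx = L/R = 80000/147000000 = 0.544218 ms.
Per-hop propagation t_prop = 34300/300000000 = 0.114333 ms.
Pipeline fill: first packet needs 2·t_tx to clear all hops; remaining 49 packets each add one t_tx.
Total = (2+50-1)·t_tx + 2·t_prop = 51·0.544218 + 2·0.114333 = 27.98 ms.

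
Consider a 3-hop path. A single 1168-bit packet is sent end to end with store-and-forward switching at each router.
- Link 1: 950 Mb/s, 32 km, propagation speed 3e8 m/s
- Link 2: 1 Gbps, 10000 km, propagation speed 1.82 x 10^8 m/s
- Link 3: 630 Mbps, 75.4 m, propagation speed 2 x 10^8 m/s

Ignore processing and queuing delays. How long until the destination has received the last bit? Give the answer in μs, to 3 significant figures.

55100 μs

Transmission delays (L/R per hop): 1.22947, 1.168, 1.85397 μs; sum = 4.25144 μs.
Propagation delays (d/s per hop): 106.667, 54945.1, 0.377 μs; sum = 55052.1 μs.
End-to-end = 55100 μs.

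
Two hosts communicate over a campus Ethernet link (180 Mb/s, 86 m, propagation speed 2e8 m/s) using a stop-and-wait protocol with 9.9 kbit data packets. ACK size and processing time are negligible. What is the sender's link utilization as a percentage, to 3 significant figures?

98.5 %

t_tx = L/R = 9900/180000000 = 5.5e-05 s.
t_prop = 86/200000000 = 4.3e-07 s; RTT = 8.6e-07 s.
Cycle = t_tx + RTT = 5.586e-05 s.
Utilization = t_tx / cycle = 5.5e-05/5.586e-05 = 98.5 %.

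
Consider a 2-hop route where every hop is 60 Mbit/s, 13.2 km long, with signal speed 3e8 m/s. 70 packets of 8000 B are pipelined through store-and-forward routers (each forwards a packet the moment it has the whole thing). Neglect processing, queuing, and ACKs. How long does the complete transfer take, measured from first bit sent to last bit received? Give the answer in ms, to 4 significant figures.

75.82 ms

Per-hop transmission t_tx = L/R = 64000/60000000 = 1.06667 ms.
Per-hop propagation t_prop = 13200/300000000 = 0.044 ms.
Pipeline fill: first packet needs 2·t_tx to clear all hops; remaining 69 packets each add one t_tx.
Total = (2+70-1)·t_tx + 2·t_prop = 71·1.06667 + 2·0.044 = 75.82 ms.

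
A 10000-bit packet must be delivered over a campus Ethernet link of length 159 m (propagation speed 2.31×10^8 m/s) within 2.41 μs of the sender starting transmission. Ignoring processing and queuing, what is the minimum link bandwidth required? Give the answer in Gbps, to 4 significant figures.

Propagation delay = 159 / 231000000 = 0.688312 μs.
Transmission budget = 2.41 − 0.688312 = 1.72169 μs.
R ≥ L / t_tx = 10000 bits / 1.72169e-06 s = 5.808 Gbps.

5.808 Gbps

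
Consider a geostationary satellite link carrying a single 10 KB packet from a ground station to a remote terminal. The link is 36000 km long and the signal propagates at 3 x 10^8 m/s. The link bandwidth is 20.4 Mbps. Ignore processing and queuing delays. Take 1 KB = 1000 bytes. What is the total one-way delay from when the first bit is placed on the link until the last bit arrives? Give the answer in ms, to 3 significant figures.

124 ms

L = 80000 bits.
Transmission delay = L/R = 80000 / 20400000 = 3.92157 ms.
Propagation delay = d/s = 36000000 m / 300000000 m/s = 120 ms.
Total = 124 ms.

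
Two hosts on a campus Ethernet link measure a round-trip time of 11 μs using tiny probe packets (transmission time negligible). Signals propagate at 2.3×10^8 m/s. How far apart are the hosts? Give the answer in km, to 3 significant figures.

1.27 km

One-way propagation = RTT/2 = 5.5 μs.
d = s × t = 2.3e+08 × 5.5e-06 = 1.27 km.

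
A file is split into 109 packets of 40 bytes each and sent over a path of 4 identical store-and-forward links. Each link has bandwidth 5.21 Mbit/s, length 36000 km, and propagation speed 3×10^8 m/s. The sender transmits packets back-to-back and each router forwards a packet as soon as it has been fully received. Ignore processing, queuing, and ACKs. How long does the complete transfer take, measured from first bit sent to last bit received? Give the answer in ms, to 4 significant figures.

486.9 ms

Per-hop transmission t_tx = L/R = 320/5210000 = 0.0614203 ms.
Per-hop propagation t_prop = 36000000/300000000 = 120 ms.
Pipeline fill: first packet needs 4·t_tx to clear all hops; remaining 108 packets each add one t_tx.
Total = (4+109-1)·t_tx + 4·t_prop = 112·0.0614203 + 4·120 = 486.9 ms.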